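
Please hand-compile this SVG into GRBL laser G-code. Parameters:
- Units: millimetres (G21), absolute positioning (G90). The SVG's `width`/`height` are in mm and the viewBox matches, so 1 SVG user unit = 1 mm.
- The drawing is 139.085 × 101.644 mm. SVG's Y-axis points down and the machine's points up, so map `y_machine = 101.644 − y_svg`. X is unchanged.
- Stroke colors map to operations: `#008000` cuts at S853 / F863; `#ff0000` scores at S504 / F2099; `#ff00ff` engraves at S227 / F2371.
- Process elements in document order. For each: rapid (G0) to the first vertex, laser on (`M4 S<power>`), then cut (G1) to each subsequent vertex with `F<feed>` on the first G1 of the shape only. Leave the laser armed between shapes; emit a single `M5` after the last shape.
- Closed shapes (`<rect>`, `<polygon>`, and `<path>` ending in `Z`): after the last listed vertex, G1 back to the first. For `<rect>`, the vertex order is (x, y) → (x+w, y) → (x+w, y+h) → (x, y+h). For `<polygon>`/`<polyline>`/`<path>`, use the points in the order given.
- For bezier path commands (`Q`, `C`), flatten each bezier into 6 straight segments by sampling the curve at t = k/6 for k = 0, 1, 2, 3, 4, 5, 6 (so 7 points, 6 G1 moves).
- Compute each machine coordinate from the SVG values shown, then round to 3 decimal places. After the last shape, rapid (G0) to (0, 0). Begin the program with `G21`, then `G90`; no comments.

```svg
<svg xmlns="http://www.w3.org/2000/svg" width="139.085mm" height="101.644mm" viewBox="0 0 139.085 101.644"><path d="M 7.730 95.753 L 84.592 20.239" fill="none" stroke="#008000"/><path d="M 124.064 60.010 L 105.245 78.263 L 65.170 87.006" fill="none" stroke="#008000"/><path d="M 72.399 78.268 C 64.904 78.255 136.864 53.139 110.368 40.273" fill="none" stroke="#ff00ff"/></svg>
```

viewBox `0 0 139.085 101.644` with mm width/height → 1 unit = 1 mm. Flip: y_m = 101.644 − y_svg.

**Shape 1** — `<path>` line segment, stroke `#008000` → cut (S853, F863). Machine vertices: (7.730,5.891) → (84.592,81.405). Open path.

**Shape 2** — `<path>` open polyline, stroke `#008000` → cut (S853, F863). Machine vertices: (124.064,41.634) → (105.245,23.381) → (65.170,14.638). Open path.

**Shape 3** — `<path>` cubic bezier, stroke `#ff00ff` → engrave (S227, F2371). Control points (SVG): P0=(72.399,78.268), P1=(64.904,78.255), P2=(136.864,53.139), P3=(110.368,40.273); sampled at t=k/6. Machine vertices: (72.399,23.376) → (74.449,25.301) → (84.800,30.373) → (98.509,37.554) → (110.635,45.805) → (116.235,54.090) → (110.368,61.371). Open path.

G21
G90
G0 X7.730 Y5.891
M4 S853
G1 X84.592 Y81.405 F863
G0 X124.064 Y41.634
M4 S853
G1 X105.245 Y23.381 F863
G1 X65.170 Y14.638
G0 X72.399 Y23.376
M4 S227
G1 X74.449 Y25.301 F2371
G1 X84.800 Y30.373
G1 X98.509 Y37.554
G1 X110.635 Y45.805
G1 X116.235 Y54.090
G1 X110.368 Y61.371
M5
G0 X0.000 Y0.000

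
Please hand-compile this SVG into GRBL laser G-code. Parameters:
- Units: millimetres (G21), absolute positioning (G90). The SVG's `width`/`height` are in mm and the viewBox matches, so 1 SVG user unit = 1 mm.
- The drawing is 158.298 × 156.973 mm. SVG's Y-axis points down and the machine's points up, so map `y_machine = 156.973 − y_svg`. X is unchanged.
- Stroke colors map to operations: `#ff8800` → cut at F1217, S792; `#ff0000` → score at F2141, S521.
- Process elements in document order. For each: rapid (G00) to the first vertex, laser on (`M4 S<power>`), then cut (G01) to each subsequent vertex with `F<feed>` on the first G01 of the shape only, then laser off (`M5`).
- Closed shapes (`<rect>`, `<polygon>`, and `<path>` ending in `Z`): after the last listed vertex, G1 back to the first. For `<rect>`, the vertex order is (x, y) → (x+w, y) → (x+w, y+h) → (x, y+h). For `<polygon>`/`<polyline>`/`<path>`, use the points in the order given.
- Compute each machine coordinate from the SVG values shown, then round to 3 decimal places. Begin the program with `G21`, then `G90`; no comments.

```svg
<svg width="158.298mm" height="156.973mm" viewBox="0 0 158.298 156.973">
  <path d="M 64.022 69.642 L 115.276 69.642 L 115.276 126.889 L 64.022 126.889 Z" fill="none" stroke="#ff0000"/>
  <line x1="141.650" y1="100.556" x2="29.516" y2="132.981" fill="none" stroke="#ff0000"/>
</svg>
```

1 u = 1 mm; y_m = 156.973 − y.

[1] `<path>` rectangle, #ff0000→score S521 F2141: (64.022,87.331) → (115.276,87.331) → (115.276,30.084) → (64.022,30.084) → (64.022,87.331) (closed)

[2] `<line>` line segment, #ff0000→score S521 F2141: (141.650,56.417) → (29.516,23.992)

G21
G90
G00 X64.022 Y87.331
M4 S521
G01 X115.276 Y87.331 F2141
G01 X115.276 Y30.084
G01 X64.022 Y30.084
G01 X64.022 Y87.331
M5
G00 X141.650 Y56.417
M4 S521
G01 X29.516 Y23.992 F2141
M5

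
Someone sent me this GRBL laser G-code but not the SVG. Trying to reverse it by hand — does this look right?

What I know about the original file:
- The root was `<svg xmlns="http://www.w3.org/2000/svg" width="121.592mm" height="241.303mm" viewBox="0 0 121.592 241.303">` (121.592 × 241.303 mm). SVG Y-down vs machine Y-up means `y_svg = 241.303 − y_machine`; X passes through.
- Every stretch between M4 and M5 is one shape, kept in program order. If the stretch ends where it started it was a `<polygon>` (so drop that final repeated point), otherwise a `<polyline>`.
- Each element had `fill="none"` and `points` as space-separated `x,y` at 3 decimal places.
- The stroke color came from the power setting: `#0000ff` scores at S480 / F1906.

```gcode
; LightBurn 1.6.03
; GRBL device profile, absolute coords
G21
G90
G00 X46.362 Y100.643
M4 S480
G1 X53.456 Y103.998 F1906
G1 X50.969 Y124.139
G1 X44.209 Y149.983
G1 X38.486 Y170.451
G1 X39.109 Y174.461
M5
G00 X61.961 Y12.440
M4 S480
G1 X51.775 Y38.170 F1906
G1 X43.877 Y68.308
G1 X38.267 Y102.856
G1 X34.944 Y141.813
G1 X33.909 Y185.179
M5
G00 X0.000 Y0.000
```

Each laser-on run becomes one SVG element. Flip Y back into SVG space with y_svg = 241.303 − y_machine. Every run uses S480, so all elements get stroke `#0000ff` (score).

Run 1: The run is open, so emit a `<polyline>` with points (Y-flipped): 46.362,140.660 53.456,137.305 50.969,117.164 44.209,91.320 38.486,70.852 39.109,66.842.

Run 2: The run is open, so emit a `<polyline>` with points (Y-flipped): 61.961,228.863 51.775,203.133 43.877,172.995 38.267,138.447 34.944,99.490 33.909,56.124.

<svg xmlns="http://www.w3.org/2000/svg" width="121.592mm" height="241.303mm" viewBox="0 0 121.592 241.303">
  <polyline points="46.362,140.660 53.456,137.305 50.969,117.164 44.209,91.320 38.486,70.852 39.109,66.842" fill="none" stroke="#0000ff"/>
  <polyline points="61.961,228.863 51.775,203.133 43.877,172.995 38.267,138.447 34.944,99.490 33.909,56.124" fill="none" stroke="#0000ff"/>
</svg>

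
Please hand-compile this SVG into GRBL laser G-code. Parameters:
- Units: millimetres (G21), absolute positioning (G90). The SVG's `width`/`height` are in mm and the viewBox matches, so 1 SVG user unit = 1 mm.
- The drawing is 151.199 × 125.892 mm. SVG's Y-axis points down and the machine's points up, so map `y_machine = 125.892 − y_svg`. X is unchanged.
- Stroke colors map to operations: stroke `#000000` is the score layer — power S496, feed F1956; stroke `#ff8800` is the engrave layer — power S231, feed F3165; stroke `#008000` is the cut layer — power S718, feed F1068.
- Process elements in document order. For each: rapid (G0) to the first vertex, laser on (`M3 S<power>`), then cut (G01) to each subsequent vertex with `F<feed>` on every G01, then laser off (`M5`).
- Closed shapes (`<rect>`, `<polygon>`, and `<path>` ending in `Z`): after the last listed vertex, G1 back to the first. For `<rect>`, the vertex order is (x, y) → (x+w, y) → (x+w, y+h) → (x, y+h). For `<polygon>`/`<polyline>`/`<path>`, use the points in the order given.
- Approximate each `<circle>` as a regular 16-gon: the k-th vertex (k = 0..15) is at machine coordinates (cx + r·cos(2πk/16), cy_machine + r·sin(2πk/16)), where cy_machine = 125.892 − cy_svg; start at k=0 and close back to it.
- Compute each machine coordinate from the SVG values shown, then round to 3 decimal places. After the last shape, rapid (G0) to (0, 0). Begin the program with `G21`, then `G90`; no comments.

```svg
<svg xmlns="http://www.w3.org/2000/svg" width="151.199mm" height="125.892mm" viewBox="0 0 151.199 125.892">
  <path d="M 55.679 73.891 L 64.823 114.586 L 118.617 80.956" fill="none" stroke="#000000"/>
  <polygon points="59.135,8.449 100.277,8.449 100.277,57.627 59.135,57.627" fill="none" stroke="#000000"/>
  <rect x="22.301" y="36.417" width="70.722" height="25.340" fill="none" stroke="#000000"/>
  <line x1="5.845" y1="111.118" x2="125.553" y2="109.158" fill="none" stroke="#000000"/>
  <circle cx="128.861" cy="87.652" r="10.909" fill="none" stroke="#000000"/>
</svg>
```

1 u = 1 mm; y_m = 125.892 − y.

[1] `<path>` open polyline, #000000→score S496 F1956: (55.679,52.001) → (64.823,11.306) → (118.617,44.936)

[2] `<polygon>` rectangle, #000000→score S496 F1956: (59.135,117.443) → (100.277,117.443) → (100.277,68.265) → (59.135,68.265) → (59.135,117.443) (closed)

[3] `<rect>` rectangle, #000000→score S496 F1956: (22.301,89.475) → (93.023,89.475) → (93.023,64.135) → (22.301,64.135) → (22.301,89.475) (closed)

[4] `<line>` line segment, #000000→score S496 F1956: (5.845,14.774) → (125.553,16.734)

[5] `<circle>` circle, #000000→score S496 F1956: (139.770,38.240) → (138.940,42.415) → (136.575,45.954) → (133.036,48.319) → (128.861,49.149) → (124.686,48.319) → (121.147,45.954) → (118.782,42.415) → (117.952,38.240) → (118.782,34.065) → (121.147,30.526) → (124.686,28.161) → (128.861,27.331) → (133.036,28.161) → (136.575,30.526) → (138.940,34.065) → (139.770,38.240) (closed)

G21
G90
G0 X55.679 Y52.001
M3 S496
G01 X64.823 Y11.306 F1956
G01 X118.617 Y44.936 F1956
M5
G0 X59.135 Y117.443
M3 S496
G01 X100.277 Y117.443 F1956
G01 X100.277 Y68.265 F1956
G01 X59.135 Y68.265 F1956
G01 X59.135 Y117.443 F1956
M5
G0 X22.301 Y89.475
M3 S496
G01 X93.023 Y89.475 F1956
G01 X93.023 Y64.135 F1956
G01 X22.301 Y64.135 F1956
G01 X22.301 Y89.475 F1956
M5
G0 X5.845 Y14.774
M3 S496
G01 X125.553 Y16.734 F1956
M5
G0 X139.770 Y38.240
M3 S496
G01 X138.940 Y42.415 F1956
G01 X136.575 Y45.954 F1956
G01 X133.036 Y48.319 F1956
G01 X128.861 Y49.149 F1956
G01 X124.686 Y48.319 F1956
G01 X121.147 Y45.954 F1956
G01 X118.782 Y42.415 F1956
G01 X117.952 Y38.240 F1956
G01 X118.782 Y34.065 F1956
G01 X121.147 Y30.526 F1956
G01 X124.686 Y28.161 F1956
G01 X128.861 Y27.331 F1956
G01 X133.036 Y28.161 F1956
G01 X136.575 Y30.526 F1956
G01 X138.940 Y34.065 F1956
G01 X139.770 Y38.240 F1956
M5
G0 X0.000 Y0.000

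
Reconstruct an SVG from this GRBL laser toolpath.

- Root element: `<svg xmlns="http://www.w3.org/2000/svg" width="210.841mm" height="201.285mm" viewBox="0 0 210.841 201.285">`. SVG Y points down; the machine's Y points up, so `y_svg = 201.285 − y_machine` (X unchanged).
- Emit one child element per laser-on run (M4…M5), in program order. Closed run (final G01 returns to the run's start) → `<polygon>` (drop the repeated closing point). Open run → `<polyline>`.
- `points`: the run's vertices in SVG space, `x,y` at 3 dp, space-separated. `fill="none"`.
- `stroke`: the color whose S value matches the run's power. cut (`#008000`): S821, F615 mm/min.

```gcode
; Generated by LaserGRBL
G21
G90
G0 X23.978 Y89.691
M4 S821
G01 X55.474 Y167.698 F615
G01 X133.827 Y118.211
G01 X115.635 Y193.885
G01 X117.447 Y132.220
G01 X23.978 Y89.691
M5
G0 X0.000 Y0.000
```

Each laser-on run becomes one SVG element. Flip Y back into SVG space with y_svg = 201.285 − y_machine. Every run uses S821, so all elements get stroke `#008000` (cut).

Run 1: The run returns to its start, so emit a `<polygon>` with points (Y-flipped): 23.978,111.594 55.474,33.587 133.827,83.074 115.635,7.400 117.447,69.065.

<svg xmlns="http://www.w3.org/2000/svg" width="210.841mm" height="201.285mm" viewBox="0 0 210.841 201.285">
  <polygon points="23.978,111.594 55.474,33.587 133.827,83.074 115.635,7.400 117.447,69.065" fill="none" stroke="#008000"/>
</svg>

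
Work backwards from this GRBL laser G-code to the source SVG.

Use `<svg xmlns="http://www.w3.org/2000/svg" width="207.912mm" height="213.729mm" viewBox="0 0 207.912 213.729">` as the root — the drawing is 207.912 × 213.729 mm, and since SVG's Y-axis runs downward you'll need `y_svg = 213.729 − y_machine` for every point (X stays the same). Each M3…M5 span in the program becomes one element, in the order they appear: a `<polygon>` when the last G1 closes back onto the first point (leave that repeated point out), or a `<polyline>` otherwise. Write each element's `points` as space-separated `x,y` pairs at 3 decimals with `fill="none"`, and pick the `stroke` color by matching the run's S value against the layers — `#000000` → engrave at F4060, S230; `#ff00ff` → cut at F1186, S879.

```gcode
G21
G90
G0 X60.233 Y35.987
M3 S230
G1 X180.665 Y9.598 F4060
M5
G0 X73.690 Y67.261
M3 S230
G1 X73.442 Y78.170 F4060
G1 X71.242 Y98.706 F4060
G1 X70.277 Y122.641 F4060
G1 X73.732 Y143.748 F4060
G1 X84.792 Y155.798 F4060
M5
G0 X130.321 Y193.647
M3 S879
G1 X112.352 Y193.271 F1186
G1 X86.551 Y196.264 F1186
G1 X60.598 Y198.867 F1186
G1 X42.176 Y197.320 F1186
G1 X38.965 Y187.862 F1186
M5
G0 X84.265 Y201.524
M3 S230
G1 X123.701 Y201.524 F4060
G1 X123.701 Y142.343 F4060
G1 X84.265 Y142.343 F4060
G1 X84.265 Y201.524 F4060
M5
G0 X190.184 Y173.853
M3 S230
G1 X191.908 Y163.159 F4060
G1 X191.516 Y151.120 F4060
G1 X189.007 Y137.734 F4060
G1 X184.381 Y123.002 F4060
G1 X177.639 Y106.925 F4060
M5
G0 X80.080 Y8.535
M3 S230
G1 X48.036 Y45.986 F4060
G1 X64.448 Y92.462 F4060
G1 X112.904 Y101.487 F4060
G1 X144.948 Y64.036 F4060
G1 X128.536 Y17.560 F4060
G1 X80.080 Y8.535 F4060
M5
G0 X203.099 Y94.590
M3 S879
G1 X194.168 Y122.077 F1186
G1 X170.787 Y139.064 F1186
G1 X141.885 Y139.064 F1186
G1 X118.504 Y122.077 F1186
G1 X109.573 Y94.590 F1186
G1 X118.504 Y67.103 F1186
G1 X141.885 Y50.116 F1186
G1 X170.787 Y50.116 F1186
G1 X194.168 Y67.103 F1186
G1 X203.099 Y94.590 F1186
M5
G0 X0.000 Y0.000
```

Machine Y-up, SVG Y-down with viewBox height 213.729, so y_svg = 213.729 − y_machine; X carries over.

Run 1: S230 ⇒ engrave layer `#000000`. The run is open, so emit a `<polyline>` with points (Y-flipped): 60.233,177.742 180.665,204.131.

Run 2: S230 ⇒ engrave layer `#000000`. The run is open, so emit a `<polyline>` with points (Y-flipped): 73.690,146.468 73.442,135.559 71.242,115.023 70.277,91.088 73.732,69.981 84.792,57.931.

Run 3: the run's S879 means `#ff00ff` (cut). The run is open, so emit a `<polyline>` with points (Y-flipped): 130.321,20.082 112.352,20.458 86.551,17.465 60.598,14.862 42.176,16.409 38.965,25.867.

Run 4: the run's S230 means `#000000` (engrave). The run returns to its start, so emit a `<polygon>` with points (Y-flipped): 84.265,12.205 123.701,12.205 123.701,71.386 84.265,71.386.

Run 5: the run's S230 means `#000000` (engrave). The run is open, so emit a `<polyline>` with points (Y-flipped): 190.184,39.876 191.908,50.570 191.516,62.609 189.007,75.995 184.381,90.727 177.639,106.804.

Run 6: S230 ⇒ engrave layer `#000000`. The run returns to its start, so emit a `<polygon>` with points (Y-flipped): 80.080,205.194 48.036,167.743 64.448,121.267 112.904,112.242 144.948,149.693 128.536,196.169.

Run 7: the run's S879 means `#ff00ff` (cut). The run returns to its start, so emit a `<polygon>` with points (Y-flipped): 203.099,119.139 194.168,91.652 170.787,74.665 141.885,74.665 118.504,91.652 109.573,119.139 118.504,146.626 141.885,163.613 170.787,163.613 194.168,146.626.

<svg xmlns="http://www.w3.org/2000/svg" width="207.912mm" height="213.729mm" viewBox="0 0 207.912 213.729">
  <polyline points="60.233,177.742 180.665,204.131" fill="none" stroke="#000000"/>
  <polyline points="73.690,146.468 73.442,135.559 71.242,115.023 70.277,91.088 73.732,69.981 84.792,57.931" fill="none" stroke="#000000"/>
  <polyline points="130.321,20.082 112.352,20.458 86.551,17.465 60.598,14.862 42.176,16.409 38.965,25.867" fill="none" stroke="#ff00ff"/>
  <polygon points="84.265,12.205 123.701,12.205 123.701,71.386 84.265,71.386" fill="none" stroke="#000000"/>
  <polyline points="190.184,39.876 191.908,50.570 191.516,62.609 189.007,75.995 184.381,90.727 177.639,106.804" fill="none" stroke="#000000"/>
  <polygon points="80.080,205.194 48.036,167.743 64.448,121.267 112.904,112.242 144.948,149.693 128.536,196.169" fill="none" stroke="#000000"/>
  <polygon points="203.099,119.139 194.168,91.652 170.787,74.665 141.885,74.665 118.504,91.652 109.573,119.139 118.504,146.626 141.885,163.613 170.787,163.613 194.168,146.626" fill="none" stroke="#ff00ff"/>
</svg>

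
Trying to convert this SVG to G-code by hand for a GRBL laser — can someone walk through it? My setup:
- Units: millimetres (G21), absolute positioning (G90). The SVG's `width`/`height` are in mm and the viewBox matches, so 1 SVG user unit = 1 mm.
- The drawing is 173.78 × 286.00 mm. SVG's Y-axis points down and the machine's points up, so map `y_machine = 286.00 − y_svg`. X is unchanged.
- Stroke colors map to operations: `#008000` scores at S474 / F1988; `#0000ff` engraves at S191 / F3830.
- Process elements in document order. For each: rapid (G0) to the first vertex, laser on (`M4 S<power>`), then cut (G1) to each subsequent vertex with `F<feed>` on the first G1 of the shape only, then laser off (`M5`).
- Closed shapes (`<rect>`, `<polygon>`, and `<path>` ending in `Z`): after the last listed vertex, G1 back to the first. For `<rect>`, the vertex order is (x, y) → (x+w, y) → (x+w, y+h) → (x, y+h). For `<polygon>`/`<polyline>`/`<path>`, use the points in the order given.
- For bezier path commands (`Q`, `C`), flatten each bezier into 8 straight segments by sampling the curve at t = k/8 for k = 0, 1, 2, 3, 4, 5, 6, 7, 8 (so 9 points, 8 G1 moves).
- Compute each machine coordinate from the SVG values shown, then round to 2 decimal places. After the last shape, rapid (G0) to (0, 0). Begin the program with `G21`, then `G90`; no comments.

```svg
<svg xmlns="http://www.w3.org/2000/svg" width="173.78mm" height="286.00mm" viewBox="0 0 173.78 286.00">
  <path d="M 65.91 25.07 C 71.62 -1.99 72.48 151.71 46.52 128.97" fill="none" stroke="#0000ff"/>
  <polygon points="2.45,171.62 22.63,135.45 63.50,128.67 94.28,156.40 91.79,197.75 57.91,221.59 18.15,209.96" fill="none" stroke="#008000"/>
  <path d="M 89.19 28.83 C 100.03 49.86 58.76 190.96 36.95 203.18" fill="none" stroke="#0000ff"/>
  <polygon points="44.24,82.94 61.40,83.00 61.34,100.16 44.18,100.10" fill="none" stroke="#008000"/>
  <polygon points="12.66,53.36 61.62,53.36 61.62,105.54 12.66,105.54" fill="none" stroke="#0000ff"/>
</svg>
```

G21
G90
G0 X65.91 Y260.93
M4 S191
G1 X67.78 Y263.30 F3830
G1 X68.94 Y252.91
G1 X69.13 Y233.95
G1 X68.09 Y210.60
G1 X65.57 Y187.05
G1 X61.30 Y167.48
G1 X55.04 Y156.08
G1 X46.52 Y157.03
M5
G0 X2.45 Y114.38
M4 S474
G1 X22.63 Y150.55 F1988
G1 X63.50 Y157.33
G1 X94.28 Y129.60
G1 X91.79 Y88.25
G1 X57.91 Y64.41
G1 X18.15 Y76.04
G1 X2.45 Y114.38
M5
G0 X89.19 Y257.17
M4 S191
G1 X90.95 Y244.14 F3830
G1 X88.67 Y222.77
G1 X83.18 Y195.98
G1 X75.31 Y166.69
G1 X65.92 Y137.81
G1 X55.84 Y112.26
G1 X45.90 Y92.96
G1 X36.95 Y82.82
M5
G0 X44.24 Y203.06
M4 S474
G1 X61.40 Y203.00 F1988
G1 X61.34 Y185.84
G1 X44.18 Y185.90
G1 X44.24 Y203.06
M5
G0 X12.66 Y232.64
M4 S191
G1 X61.62 Y232.64 F3830
G1 X61.62 Y180.46
G1 X12.66 Y180.46
G1 X12.66 Y232.64
M5
G0 X0.00 Y0.00

viewBox `0 0 173.78 286.00` with mm width/height → 1 unit = 1 mm. Flip: y_m = 286.00 − y_svg.

**Shape 1** — `<path>` cubic bezier, stroke `#0000ff` → engrave (S191, F3830). Control points (SVG): P0=(65.91,25.07), P1=(71.62,-1.99), P2=(72.48,151.71), P3=(46.52,128.97); sampled at t=k/8. Machine vertices: (65.91,260.93) → (67.78,263.30) → (68.94,252.91) → (69.13,233.95) → (68.09,210.60) → (65.57,187.05) → (61.30,167.48) → (55.04,156.08) → (46.52,157.03). Open path.

**Shape 2** — `<polygon>` regular polygon, stroke `#008000` → score (S474, F1988). Machine vertices: (2.45,114.38) → (22.63,150.55) → (63.50,157.33) → (94.28,129.60) → (91.79,88.25) → (57.91,64.41) → (18.15,76.04) → (2.45,114.38). Closed: final G1 returns to the first vertex.

**Shape 3** — `<path>` cubic bezier, stroke `#0000ff` → engrave (S191, F3830). Control points (SVG): P0=(89.19,28.83), P1=(100.03,49.86), P2=(58.76,190.96), P3=(36.95,203.18); sampled at t=k/8. Machine vertices: (89.19,257.17) → (90.95,244.14) → (88.67,222.77) → (83.18,195.98) → (75.31,166.69) → (65.92,137.81) → (55.84,112.26) → (45.90,92.96) → (36.95,82.82). Open path.

**Shape 4** — `<polygon>` regular polygon, stroke `#008000` → score (S474, F1988). Machine vertices: (44.24,203.06) → (61.40,203.00) → (61.34,185.84) → (44.18,185.90) → (44.24,203.06). Closed: final G1 returns to the first vertex.

**Shape 5** — `<polygon>` rectangle, stroke `#0000ff` → engrave (S191, F3830). Machine vertices: (12.66,232.64) → (61.62,232.64) → (61.62,180.46) → (12.66,180.46) → (12.66,232.64). Closed: final G1 returns to the first vertex.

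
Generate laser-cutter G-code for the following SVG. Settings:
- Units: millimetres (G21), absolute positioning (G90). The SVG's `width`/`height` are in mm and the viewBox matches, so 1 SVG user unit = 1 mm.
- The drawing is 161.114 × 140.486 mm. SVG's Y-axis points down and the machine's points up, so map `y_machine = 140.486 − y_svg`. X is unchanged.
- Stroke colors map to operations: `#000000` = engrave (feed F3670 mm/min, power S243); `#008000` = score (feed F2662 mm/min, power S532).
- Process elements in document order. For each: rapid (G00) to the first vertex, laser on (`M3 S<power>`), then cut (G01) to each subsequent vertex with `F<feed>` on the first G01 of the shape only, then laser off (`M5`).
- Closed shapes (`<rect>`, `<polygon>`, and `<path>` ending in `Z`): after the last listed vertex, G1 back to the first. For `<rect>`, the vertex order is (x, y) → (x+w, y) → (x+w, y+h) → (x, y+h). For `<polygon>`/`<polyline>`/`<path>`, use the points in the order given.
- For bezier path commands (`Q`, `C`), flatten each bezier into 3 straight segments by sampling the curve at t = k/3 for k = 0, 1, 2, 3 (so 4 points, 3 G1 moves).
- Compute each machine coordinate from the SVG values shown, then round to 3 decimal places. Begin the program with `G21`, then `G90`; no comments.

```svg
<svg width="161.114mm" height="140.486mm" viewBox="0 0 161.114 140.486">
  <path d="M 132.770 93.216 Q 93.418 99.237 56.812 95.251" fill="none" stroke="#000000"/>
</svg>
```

1 u = 1 mm; y_m = 140.486 − y.

[1] `<path>` quadratic bezier, #000000→engrave S243 F3670: (132.770,47.270) → (106.840,44.368) → (81.521,43.690) → (56.812,45.235)

G21
G90
G00 X132.770 Y47.270
M3 S243
G01 X106.840 Y44.368 F3670
G01 X81.521 Y43.690
G01 X56.812 Y45.235
M5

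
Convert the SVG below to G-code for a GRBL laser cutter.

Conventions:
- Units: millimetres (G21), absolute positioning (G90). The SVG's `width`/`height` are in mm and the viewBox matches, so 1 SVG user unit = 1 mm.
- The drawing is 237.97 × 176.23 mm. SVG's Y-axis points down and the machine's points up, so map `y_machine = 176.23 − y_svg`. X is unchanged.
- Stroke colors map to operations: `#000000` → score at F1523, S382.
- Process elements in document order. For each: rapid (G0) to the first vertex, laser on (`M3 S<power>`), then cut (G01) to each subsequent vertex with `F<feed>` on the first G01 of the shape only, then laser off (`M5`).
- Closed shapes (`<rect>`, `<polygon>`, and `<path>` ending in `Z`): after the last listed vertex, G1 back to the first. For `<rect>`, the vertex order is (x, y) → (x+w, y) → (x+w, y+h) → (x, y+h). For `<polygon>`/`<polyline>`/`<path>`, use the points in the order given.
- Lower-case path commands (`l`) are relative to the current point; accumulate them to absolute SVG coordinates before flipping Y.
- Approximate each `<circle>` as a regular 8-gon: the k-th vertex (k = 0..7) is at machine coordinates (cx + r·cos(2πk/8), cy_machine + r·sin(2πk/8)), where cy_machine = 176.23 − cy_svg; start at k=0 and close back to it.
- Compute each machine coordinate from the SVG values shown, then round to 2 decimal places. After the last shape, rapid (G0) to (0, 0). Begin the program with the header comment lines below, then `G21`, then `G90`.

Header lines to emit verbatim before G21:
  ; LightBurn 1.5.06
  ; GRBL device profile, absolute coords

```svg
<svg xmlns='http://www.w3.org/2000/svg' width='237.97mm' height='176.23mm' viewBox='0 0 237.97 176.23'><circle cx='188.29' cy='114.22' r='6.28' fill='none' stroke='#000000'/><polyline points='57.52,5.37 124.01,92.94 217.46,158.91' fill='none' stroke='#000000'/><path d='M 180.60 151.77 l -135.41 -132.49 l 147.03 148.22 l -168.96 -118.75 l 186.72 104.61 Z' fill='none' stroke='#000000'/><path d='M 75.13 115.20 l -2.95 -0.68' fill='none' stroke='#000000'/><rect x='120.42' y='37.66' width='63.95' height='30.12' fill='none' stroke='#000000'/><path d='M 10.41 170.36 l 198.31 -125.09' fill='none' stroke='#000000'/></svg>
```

1 u = 1 mm; y_m = 176.23 − y.

[1] `<circle>` circle, #000000→score S382 F1523: (194.57,62.01) → (192.73,66.45) → (188.29,68.29) → (183.85,66.45) → (182.01,62.01) → (183.85,57.57) → (188.29,55.73) → (192.73,57.57) → (194.57,62.01) (closed)

[2] `<polyline>` open polyline, #000000→score S382 F1523: (57.52,170.86) → (124.01,83.29) → (217.46,17.32)

[3] `<path>` closed polygon, #000000→score S382 F1523: (180.60,24.46) → (45.19,156.95) → (192.22,8.73) → (23.26,127.48) → (209.98,22.87) → (180.60,24.46) (closed)

[4] `<path>` line segment, #000000→score S382 F1523: (75.13,61.03) → (72.18,61.71)

[5] `<rect>` rectangle, #000000→score S382 F1523: (120.42,138.57) → (184.37,138.57) → (184.37,108.45) → (120.42,108.45) → (120.42,138.57) (closed)

[6] `<path>` line segment, #000000→score S382 F1523: (10.41,5.87) → (208.72,130.96)

; LightBurn 1.5.06
; GRBL device profile, absolute coords
G21
G90
G0 X194.57 Y62.01
M3 S382
G01 X192.73 Y66.45 F1523
G01 X188.29 Y68.29
G01 X183.85 Y66.45
G01 X182.01 Y62.01
G01 X183.85 Y57.57
G01 X188.29 Y55.73
G01 X192.73 Y57.57
G01 X194.57 Y62.01
M5
G0 X57.52 Y170.86
M3 S382
G01 X124.01 Y83.29 F1523
G01 X217.46 Y17.32
M5
G0 X180.60 Y24.46
M3 S382
G01 X45.19 Y156.95 F1523
G01 X192.22 Y8.73
G01 X23.26 Y127.48
G01 X209.98 Y22.87
G01 X180.60 Y24.46
M5
G0 X75.13 Y61.03
M3 S382
G01 X72.18 Y61.71 F1523
M5
G0 X120.42 Y138.57
M3 S382
G01 X184.37 Y138.57 F1523
G01 X184.37 Y108.45
G01 X120.42 Y108.45
G01 X120.42 Y138.57
M5
G0 X10.41 Y5.87
M3 S382
G01 X208.72 Y130.96 F1523
M5
G0 X0.00 Y0.00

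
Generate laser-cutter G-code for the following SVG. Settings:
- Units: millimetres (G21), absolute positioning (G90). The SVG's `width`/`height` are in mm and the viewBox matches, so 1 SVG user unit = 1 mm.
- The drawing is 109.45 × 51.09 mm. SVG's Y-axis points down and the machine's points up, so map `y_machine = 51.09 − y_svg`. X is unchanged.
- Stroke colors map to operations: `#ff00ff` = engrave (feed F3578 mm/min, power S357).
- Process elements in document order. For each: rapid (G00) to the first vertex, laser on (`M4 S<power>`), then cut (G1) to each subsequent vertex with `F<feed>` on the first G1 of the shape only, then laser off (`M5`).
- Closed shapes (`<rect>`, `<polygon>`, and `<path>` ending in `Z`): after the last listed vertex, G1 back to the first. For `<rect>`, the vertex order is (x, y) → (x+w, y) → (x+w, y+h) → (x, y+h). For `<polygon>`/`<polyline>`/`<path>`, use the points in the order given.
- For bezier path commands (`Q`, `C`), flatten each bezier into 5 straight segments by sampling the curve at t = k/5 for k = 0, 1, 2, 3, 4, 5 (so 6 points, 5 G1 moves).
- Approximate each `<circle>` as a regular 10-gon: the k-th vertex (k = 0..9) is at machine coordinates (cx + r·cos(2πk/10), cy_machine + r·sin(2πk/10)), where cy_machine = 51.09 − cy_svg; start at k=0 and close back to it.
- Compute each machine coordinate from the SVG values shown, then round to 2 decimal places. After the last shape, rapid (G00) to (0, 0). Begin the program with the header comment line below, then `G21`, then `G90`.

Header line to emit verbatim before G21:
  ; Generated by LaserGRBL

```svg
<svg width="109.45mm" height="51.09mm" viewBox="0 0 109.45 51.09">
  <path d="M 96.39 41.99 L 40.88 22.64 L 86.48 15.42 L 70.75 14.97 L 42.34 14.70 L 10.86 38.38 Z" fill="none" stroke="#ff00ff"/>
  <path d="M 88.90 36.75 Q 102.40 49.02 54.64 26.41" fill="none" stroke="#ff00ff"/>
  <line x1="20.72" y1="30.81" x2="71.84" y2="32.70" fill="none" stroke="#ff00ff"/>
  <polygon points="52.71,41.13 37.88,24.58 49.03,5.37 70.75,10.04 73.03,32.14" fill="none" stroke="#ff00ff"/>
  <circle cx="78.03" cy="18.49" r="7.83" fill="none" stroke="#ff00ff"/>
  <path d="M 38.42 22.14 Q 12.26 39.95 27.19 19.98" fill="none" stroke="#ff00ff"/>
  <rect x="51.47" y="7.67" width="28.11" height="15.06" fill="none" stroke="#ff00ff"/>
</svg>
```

; Generated by LaserGRBL
G21
G90
G00 X96.39 Y9.10
M4 S357
G1 X40.88 Y28.45 F3578
G1 X86.48 Y35.67
G1 X70.75 Y36.12
G1 X42.34 Y36.39
G1 X10.86 Y12.71
G1 X96.39 Y9.10
M5
G00 X88.90 Y14.34
M4 S357
G1 X91.85 Y10.83 F3578
G1 X89.90 Y10.10
G1 X83.05 Y12.17
G1 X71.29 Y17.03
G1 X54.64 Y24.68
M5
G00 X20.72 Y20.28
M4 S357
G1 X71.84 Y18.39 F3578
M5
G00 X52.71 Y9.96
M4 S357
G1 X37.88 Y26.51 F3578
G1 X49.03 Y45.72
G1 X70.75 Y41.05
G1 X73.03 Y18.95
G1 X52.71 Y9.96
M5
G00 X85.86 Y32.60
M4 S357
G1 X84.36 Y37.20 F3578
G1 X80.45 Y40.05
G1 X75.61 Y40.05
G1 X71.70 Y37.20
G1 X70.20 Y32.60
G1 X71.70 Y28.00
G1 X75.61 Y25.15
G1 X80.45 Y25.15
G1 X84.36 Y28.00
G1 X85.86 Y32.60
M5
G00 X38.42 Y28.95
M4 S357
G1 X29.60 Y23.34 F3578
G1 X24.07 Y20.75
G1 X21.82 Y21.18
G1 X22.86 Y24.63
G1 X27.19 Y31.11
M5
G00 X51.47 Y43.42
M4 S357
G1 X79.58 Y43.42 F3578
G1 X79.58 Y28.36
G1 X51.47 Y28.36
G1 X51.47 Y43.42
M5
G00 X0.00 Y0.00

1 u = 1 mm; y_m = 51.09 − y.

[1] `<path>` closed polygon, #ff00ff→engrave S357 F3578: (96.39,9.10) → (40.88,28.45) → (86.48,35.67) → (70.75,36.12) → (42.34,36.39) → (10.86,12.71) → (96.39,9.10) (closed)

[2] `<path>` quadratic bezier, #ff00ff→engrave S357 F3578: (88.90,14.34) → (91.85,10.83) → (89.90,10.10) → (83.05,12.17) → (71.29,17.03) → (54.64,24.68)

[3] `<line>` line segment, #ff00ff→engrave S357 F3578: (20.72,20.28) → (71.84,18.39)

[4] `<polygon>` regular polygon, #ff00ff→engrave S357 F3578: (52.71,9.96) → (37.88,26.51) → (49.03,45.72) → (70.75,41.05) → (73.03,18.95) → (52.71,9.96) (closed)

[5] `<circle>` circle, #ff00ff→engrave S357 F3578: (85.86,32.60) → (84.36,37.20) → (80.45,40.05) → (75.61,40.05) → (71.70,37.20) → (70.20,32.60) → (71.70,28.00) → (75.61,25.15) → (80.45,25.15) → (84.36,28.00) → (85.86,32.60) (closed)

[6] `<path>` quadratic bezier, #ff00ff→engrave S357 F3578: (38.42,28.95) → (29.60,23.34) → (24.07,20.75) → (21.82,21.18) → (22.86,24.63) → (27.19,31.11)

[7] `<rect>` rectangle, #ff00ff→engrave S357 F3578: (51.47,43.42) → (79.58,43.42) → (79.58,28.36) → (51.47,28.36) → (51.47,43.42) (closed)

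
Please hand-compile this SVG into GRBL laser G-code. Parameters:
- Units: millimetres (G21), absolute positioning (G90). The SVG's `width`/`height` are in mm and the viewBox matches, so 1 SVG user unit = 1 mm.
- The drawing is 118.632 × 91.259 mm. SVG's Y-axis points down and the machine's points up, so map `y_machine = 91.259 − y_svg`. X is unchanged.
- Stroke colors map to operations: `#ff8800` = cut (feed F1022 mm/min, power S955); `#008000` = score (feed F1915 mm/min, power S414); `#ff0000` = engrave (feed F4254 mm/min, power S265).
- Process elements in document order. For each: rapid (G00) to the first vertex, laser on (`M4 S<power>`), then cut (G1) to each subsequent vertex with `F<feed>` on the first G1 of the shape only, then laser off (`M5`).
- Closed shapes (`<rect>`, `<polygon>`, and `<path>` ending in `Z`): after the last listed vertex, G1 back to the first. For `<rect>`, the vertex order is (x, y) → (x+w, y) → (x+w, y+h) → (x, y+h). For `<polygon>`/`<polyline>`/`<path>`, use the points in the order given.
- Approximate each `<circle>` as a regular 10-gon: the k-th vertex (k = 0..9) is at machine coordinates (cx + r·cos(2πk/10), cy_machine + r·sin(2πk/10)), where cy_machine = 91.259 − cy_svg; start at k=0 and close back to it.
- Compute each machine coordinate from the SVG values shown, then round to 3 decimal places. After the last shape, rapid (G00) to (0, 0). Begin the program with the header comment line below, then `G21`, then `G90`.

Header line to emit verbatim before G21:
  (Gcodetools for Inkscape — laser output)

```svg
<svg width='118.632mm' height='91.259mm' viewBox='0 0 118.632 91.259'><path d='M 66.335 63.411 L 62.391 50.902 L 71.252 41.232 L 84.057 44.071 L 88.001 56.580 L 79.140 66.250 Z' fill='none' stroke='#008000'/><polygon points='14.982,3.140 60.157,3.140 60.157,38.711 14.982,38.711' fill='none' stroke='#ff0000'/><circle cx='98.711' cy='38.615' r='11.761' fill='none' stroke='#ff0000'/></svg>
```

(Gcodetools for Inkscape — laser output)
G21
G90
G00 X66.335 Y27.848
M4 S414
G1 X62.391 Y40.357 F1915
G1 X71.252 Y50.027
G1 X84.057 Y47.188
G1 X88.001 Y34.679
G1 X79.140 Y25.009
G1 X66.335 Y27.848
M5
G00 X14.982 Y88.119
M4 S265
G1 X60.157 Y88.119 F4254
G1 X60.157 Y52.548
G1 X14.982 Y52.548
G1 X14.982 Y88.119
M5
G00 X110.472 Y52.644
M4 S265
G1 X108.226 Y59.557 F4254
G1 X102.345 Y63.829
G1 X95.077 Y63.829
G1 X89.196 Y59.557
G1 X86.950 Y52.644
G1 X89.196 Y45.731
G1 X95.077 Y41.459
G1 X102.345 Y41.459
G1 X108.226 Y45.731
G1 X110.472 Y52.644
M5
G00 X0.000 Y0.000

1 u = 1 mm; y_m = 91.259 − y.

[1] `<path>` regular polygon, #008000→score S414 F1915: (66.335,27.848) → (62.391,40.357) → (71.252,50.027) → (84.057,47.188) → (88.001,34.679) → (79.140,25.009) → (66.335,27.848) (closed)

[2] `<polygon>` rectangle, #ff0000→engrave S265 F4254: (14.982,88.119) → (60.157,88.119) → (60.157,52.548) → (14.982,52.548) → (14.982,88.119) (closed)

[3] `<circle>` circle, #ff0000→engrave S265 F4254: (110.472,52.644) → (108.226,59.557) → (102.345,63.829) → (95.077,63.829) → (89.196,59.557) → (86.950,52.644) → (89.196,45.731) → (95.077,41.459) → (102.345,41.459) → (108.226,45.731) → (110.472,52.644) (closed)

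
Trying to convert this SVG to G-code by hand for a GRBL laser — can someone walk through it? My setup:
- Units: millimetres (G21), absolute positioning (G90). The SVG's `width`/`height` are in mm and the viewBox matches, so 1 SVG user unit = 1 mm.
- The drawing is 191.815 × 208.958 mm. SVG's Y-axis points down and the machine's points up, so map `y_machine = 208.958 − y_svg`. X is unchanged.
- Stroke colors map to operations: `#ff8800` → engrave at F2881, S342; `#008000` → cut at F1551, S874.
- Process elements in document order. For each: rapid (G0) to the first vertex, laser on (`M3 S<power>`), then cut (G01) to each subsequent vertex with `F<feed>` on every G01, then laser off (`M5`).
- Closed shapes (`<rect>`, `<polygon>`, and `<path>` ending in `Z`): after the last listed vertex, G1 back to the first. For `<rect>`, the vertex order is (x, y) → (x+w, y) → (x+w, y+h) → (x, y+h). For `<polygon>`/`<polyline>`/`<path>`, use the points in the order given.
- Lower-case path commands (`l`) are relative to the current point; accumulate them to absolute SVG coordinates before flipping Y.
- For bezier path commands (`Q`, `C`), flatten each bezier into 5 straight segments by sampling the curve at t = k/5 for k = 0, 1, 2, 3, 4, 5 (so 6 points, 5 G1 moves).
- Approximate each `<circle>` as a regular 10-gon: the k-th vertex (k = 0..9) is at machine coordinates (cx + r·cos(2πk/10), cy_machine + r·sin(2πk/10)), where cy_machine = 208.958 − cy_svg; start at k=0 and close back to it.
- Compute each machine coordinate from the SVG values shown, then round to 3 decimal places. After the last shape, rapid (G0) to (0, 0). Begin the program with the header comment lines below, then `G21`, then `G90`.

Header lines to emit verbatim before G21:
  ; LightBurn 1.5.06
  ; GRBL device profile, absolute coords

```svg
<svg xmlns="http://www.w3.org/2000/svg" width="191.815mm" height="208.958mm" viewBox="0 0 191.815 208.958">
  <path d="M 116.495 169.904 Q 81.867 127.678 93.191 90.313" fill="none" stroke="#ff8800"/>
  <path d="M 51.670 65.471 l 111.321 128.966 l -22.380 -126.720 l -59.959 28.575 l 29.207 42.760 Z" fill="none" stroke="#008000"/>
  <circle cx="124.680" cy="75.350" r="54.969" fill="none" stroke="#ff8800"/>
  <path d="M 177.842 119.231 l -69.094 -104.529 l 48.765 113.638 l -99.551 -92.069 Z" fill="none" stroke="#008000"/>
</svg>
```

; LightBurn 1.5.06
; GRBL device profile, absolute coords
G21
G90
G0 X116.495 Y39.054
M3 S342
G01 X104.482 Y55.750 F2881
G01 X96.145 Y72.057 F2881
G01 X91.484 Y87.975 F2881
G01 X90.499 Y103.505 F2881
G01 X93.191 Y118.645 F2881
M5
G0 X51.670 Y143.487
M3 S874
G01 X162.991 Y14.521 F1551
G01 X140.611 Y141.241 F1551
G01 X80.652 Y112.666 F1551
G01 X109.859 Y69.906 F1551
G01 X51.670 Y143.487 F1551
M5
G0 X179.649 Y133.608
M3 S342
G01 X169.151 Y165.918 F2881
G01 X141.666 Y185.887 F2881
G01 X107.694 Y185.887 F2881
G01 X80.209 Y165.918 F2881
G01 X69.711 Y133.608 F2881
G01 X80.209 Y101.298 F2881
G01 X107.694 Y81.329 F2881
G01 X141.666 Y81.329 F2881
G01 X169.151 Y101.298 F2881
G01 X179.649 Y133.608 F2881
M5
G0 X177.842 Y89.727
M3 S874
G01 X108.748 Y194.256 F1551
G01 X157.513 Y80.618 F1551
G01 X57.962 Y172.687 F1551
G01 X177.842 Y89.727 F1551
M5
G0 X0.000 Y0.000

viewBox `0 0 191.815 208.958` with mm width/height → 1 unit = 1 mm. Flip: y_m = 208.958 − y_svg.

**Shape 1** — `<path>` quadratic bezier, stroke `#ff8800` → engrave (S342, F2881). Control points (SVG): P0=(116.495,169.904), P1=(81.867,127.678), P2=(93.191,90.313); sampled at t=k/5. Machine vertices: (116.495,39.054) → (104.482,55.750) → (96.145,72.057) → (91.484,87.975) → (90.499,103.505) → (93.191,118.645). Open path.

**Shape 2** — `<path>` closed polygon, stroke `#008000` → cut (S874, F1551). Machine vertices: (51.670,143.487) → (162.991,14.521) → (140.611,141.241) → (80.652,112.666) → (109.859,69.906) → (51.670,143.487). Closed: final G1 returns to the first vertex.

**Shape 3** — `<circle>` circle, stroke `#ff8800` → engrave (S342, F2881). Machine vertices: (179.649,133.608) → (169.151,165.918) → (141.666,185.887) → (107.694,185.887) → (80.209,165.918) → (69.711,133.608) → (80.209,101.298) → (107.694,81.329) → (141.666,81.329) → (169.151,101.298) → (179.649,133.608). Closed: final G1 returns to the first vertex.

**Shape 4** — `<path>` closed polygon, stroke `#008000` → cut (S874, F1551). Machine vertices: (177.842,89.727) → (108.748,194.256) → (157.513,80.618) → (57.962,172.687) → (177.842,89.727). Closed: final G1 returns to the first vertex.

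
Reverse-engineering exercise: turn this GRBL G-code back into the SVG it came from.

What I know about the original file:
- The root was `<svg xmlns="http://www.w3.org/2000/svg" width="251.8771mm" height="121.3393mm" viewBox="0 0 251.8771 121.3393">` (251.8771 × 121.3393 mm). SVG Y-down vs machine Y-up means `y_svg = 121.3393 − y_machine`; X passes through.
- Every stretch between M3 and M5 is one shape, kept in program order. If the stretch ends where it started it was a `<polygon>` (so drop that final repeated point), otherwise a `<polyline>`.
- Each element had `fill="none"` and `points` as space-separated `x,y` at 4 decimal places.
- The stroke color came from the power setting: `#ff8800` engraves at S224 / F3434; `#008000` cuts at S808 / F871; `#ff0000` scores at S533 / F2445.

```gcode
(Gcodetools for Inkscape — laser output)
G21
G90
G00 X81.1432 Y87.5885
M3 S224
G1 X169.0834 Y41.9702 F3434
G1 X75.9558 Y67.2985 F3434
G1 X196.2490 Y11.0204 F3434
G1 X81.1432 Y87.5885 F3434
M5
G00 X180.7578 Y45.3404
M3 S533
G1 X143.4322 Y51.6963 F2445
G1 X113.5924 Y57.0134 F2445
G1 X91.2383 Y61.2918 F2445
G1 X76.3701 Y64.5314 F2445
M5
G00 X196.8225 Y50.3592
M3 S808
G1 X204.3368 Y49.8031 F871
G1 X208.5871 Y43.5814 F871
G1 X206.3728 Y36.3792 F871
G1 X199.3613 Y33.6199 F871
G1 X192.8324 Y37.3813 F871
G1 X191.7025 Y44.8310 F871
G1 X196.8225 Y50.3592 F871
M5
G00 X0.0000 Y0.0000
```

y_svg = 121.3393 − y_m.

[1] S224→`#ff8800` (engrave); closed run; points: 81.1432,33.7508 169.0834,79.3691 75.9558,54.0408 196.2490,110.3189

[2] S533→`#ff0000` (score); open run; points: 180.7578,75.9989 143.4322,69.6430 113.5924,64.3259 91.2383,60.0475 76.3701,56.8079

[3] S808→`#008000` (cut); closed run; points: 196.8225,70.9801 204.3368,71.5362 208.5871,77.7579 206.3728,84.9601 199.3613,87.7194 192.8324,83.9580 191.7025,76.5083

<svg xmlns="http://www.w3.org/2000/svg" width="251.8771mm" height="121.3393mm" viewBox="0 0 251.8771 121.3393">
  <polygon points="81.1432,33.7508 169.0834,79.3691 75.9558,54.0408 196.2490,110.3189" fill="none" stroke="#ff8800"/>
  <polyline points="180.7578,75.9989 143.4322,69.6430 113.5924,64.3259 91.2383,60.0475 76.3701,56.8079" fill="none" stroke="#ff0000"/>
  <polygon points="196.8225,70.9801 204.3368,71.5362 208.5871,77.7579 206.3728,84.9601 199.3613,87.7194 192.8324,83.9580 191.7025,76.5083" fill="none" stroke="#008000"/>
</svg>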